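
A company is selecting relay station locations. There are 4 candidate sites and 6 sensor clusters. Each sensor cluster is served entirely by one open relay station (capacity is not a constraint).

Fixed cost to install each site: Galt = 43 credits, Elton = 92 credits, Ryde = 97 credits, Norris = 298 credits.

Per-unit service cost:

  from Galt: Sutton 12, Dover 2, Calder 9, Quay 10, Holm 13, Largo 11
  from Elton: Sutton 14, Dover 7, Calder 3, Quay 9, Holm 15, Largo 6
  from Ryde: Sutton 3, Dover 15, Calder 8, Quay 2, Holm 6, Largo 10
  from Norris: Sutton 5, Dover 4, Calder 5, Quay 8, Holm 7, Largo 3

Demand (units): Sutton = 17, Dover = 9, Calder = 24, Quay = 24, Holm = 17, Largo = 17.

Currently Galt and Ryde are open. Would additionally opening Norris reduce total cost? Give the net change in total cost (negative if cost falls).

Current service cost with {Galt, Ryde}: 581.
Adding Norris: each sensor cluster re-picks its cheapest; new service cost 390, saving 191.
Extra fixed cost: 298. Net change = 298 − 191 = 107.
(Totals: 721 → 828.)

No — net change +107 (cost rises by 107).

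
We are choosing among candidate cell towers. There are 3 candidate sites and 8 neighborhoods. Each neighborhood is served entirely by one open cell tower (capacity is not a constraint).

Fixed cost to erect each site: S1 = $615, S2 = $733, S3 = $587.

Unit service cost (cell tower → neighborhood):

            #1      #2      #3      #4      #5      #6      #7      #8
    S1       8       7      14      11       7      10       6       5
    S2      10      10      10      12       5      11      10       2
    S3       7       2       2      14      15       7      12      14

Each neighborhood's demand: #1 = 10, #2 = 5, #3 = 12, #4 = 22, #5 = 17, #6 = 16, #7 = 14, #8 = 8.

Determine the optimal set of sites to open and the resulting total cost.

For any fixed open set, each neighborhood goes to its cheapest open site; total = fixed + service.
{S1}: #1→S1 8·10=80, #2→S1 7·5=35, #3→S1 14·12=168, #4→S1 11·22=242, #5→S1 7·17=119, #6→S1 10·16=160, #7→S1 6·14=84, #8→S1 5·8=40. Service 928; fixed 615; total 1543.
{S3}: service 1059 + fixed 587 = 1646
{S2}: #1→S2 10·10=100, #2→S2 10·5=50, #3→S2 10·12=120, #4→S2 12·22=264, #5→S2 5·17=85, #6→S2 11·16=176, #7→S2 10·14=140, #8→S2 2·8=16. Service 951; fixed 733; total 1684.
{S1, S2, S3}: service 643 + fixed 1935 = 2578
No other subset beats 1543.

Open S1 only; minimum total cost 1543.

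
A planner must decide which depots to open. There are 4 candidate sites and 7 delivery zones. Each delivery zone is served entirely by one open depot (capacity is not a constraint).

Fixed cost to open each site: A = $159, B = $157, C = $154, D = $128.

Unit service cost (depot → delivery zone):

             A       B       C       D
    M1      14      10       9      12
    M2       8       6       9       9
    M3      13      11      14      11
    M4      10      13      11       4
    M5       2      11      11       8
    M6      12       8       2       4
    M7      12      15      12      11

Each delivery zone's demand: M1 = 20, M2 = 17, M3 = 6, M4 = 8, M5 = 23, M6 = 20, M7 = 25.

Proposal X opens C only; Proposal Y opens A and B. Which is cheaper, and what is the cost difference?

Proposal X: {C}: M1→C 9·20=180, M2→C 9·17=153, M3→C 14·6=84, M4→C 11·8=88, M5→C 11·23=253, M6→C 2·20=40, M7→C 12·25=300. Service 1098; fixed 154; total 1252.
Proposal Y: {A, B}: M1→B 10·20=200, M2→B 6·17=102, M3→B 11·6=66, M4→A 10·8=80, M5→A 2·23=46, M6→B 8·20=160, M7→A 12·25=300. Service 954; fixed 316; total 1270.
Difference: |1252 − 1270| = 18.

Proposal X is cheaper by 18.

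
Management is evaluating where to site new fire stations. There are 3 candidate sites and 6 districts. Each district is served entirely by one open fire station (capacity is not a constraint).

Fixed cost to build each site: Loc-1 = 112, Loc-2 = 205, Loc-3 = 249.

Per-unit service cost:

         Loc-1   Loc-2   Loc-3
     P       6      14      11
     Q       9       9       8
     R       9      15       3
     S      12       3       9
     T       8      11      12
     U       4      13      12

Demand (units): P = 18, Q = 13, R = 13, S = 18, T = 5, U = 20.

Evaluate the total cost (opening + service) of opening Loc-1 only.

Total cost: 790

Each district is assigned to its cheapest site among the open ones.
{Loc-1}: P→Loc-1 6·18=108, Q→Loc-1 9·13=117, R→Loc-1 9·13=117, S→Loc-1 12·18=216, T→Loc-1 8·5=40, U→Loc-1 4·20=80. Service 678; fixed 112; total 790.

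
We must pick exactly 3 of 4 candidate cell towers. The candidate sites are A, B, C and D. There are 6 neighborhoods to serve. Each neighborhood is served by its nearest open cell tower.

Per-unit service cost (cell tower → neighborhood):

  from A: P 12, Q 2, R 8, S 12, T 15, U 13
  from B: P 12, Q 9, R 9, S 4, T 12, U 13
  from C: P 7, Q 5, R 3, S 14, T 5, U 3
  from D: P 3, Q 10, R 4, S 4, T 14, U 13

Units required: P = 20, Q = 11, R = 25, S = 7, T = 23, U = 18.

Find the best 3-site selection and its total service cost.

Choose A, C and D; total service cost 354.

With exactly 3 open, each neighborhood uses its cheapest among the chosen.
{A, C, D}: P→D 3·20=60, Q→A 2·11=22, R→C 3·25=75, S→D 4·7=28, T→C 5·23=115, U→C 3·18=54. Service cost 354.
{B, C, D}: service cost 387
{A, B, C}: service cost 434
Among all 4 size-3 choices, {A, C, D} is lowest.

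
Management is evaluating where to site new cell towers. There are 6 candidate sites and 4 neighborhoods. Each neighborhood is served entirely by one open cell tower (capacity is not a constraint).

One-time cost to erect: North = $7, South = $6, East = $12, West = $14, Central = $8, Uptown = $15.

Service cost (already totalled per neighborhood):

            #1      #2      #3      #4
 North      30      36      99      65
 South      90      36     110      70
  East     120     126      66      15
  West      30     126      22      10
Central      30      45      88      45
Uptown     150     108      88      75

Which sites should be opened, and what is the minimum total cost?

For any fixed open set, each neighborhood goes to its cheapest open site; total = fixed + service.
{South, West}: #1→West 30, #2→South 36, #3→West 22, #4→West 10. Service 98; fixed 20; total 118.
{North, West}: #1→North 30, #2→North 36, #3→West 22, #4→West 10. Service 98; fixed 21; total 119.
{North, South, West}: #1→North 30, #2→North 36, #3→West 22, #4→West 10. Service 98; fixed 27; total 125.
{North, South, East, West, Central, Uptown}: #1→North 30, #2→North 36, #3→West 22, #4→West 10. Service 98; fixed 62; total 160.
No other subset beats 118.

Open South and West; minimum total cost 118.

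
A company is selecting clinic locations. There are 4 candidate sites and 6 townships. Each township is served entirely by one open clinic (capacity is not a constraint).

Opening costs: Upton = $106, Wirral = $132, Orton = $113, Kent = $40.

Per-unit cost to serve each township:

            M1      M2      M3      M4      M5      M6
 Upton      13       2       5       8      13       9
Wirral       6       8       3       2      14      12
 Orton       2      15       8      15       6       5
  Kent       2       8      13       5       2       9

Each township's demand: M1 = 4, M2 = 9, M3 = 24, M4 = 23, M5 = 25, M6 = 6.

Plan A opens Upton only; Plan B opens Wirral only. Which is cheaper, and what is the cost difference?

Plan A: {Upton}: M1→Upton 13·4=52, M2→Upton 2·9=18, M3→Upton 5·24=120, M4→Upton 8·23=184, M5→Upton 13·25=325, M6→Upton 9·6=54. Service 753; fixed 106; total 859.
Plan B: {Wirral}: M1→Wirral 6·4=24, M2→Wirral 8·9=72, M3→Wirral 3·24=72, M4→Wirral 2·23=46, M5→Wirral 14·25=350, M6→Wirral 12·6=72. Service 636; fixed 132; total 768.
Difference: |859 − 768| = 91.

Plan B is cheaper by 91.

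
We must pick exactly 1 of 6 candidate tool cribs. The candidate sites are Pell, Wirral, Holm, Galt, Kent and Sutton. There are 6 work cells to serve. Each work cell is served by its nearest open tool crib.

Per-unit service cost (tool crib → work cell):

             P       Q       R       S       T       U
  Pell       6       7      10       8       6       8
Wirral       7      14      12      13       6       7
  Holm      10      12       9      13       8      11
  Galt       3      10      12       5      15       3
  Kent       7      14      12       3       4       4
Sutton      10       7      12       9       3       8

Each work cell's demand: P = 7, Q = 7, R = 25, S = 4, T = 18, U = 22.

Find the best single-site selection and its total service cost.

Choose Kent only; total service cost 619.

With exactly 1 open, each work cell uses its cheapest among the chosen.
{Kent}: P→Kent 7·7=49, Q→Kent 14·7=98, R→Kent 12·25=300, S→Kent 3·4=12, T→Kent 4·18=72, U→Kent 4·22=88. Service cost 619.
{Pell}: service cost 657
{Sutton}: service cost 685
Among all 6 size-1 choices, {Kent} is lowest.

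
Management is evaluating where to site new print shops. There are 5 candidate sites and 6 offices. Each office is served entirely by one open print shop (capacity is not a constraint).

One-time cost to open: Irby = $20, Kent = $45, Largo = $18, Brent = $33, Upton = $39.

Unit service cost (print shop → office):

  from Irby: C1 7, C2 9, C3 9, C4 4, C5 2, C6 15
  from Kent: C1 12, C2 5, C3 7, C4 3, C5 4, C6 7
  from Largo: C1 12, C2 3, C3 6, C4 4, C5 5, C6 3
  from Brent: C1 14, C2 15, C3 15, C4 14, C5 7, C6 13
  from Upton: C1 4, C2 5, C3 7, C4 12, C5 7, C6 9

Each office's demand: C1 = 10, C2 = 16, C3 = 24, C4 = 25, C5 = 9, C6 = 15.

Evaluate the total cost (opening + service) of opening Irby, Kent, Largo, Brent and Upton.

Total cost: 525

Each office is assigned to its cheapest site among the open ones.
{Irby, Kent, Largo, Brent, Upton}: C1→Upton 4·10=40, C2→Largo 3·16=48, C3→Largo 6·24=144, C4→Kent 3·25=75, C5→Irby 2·9=18, C6→Largo 3·15=45. Service 370; fixed 155; total 525.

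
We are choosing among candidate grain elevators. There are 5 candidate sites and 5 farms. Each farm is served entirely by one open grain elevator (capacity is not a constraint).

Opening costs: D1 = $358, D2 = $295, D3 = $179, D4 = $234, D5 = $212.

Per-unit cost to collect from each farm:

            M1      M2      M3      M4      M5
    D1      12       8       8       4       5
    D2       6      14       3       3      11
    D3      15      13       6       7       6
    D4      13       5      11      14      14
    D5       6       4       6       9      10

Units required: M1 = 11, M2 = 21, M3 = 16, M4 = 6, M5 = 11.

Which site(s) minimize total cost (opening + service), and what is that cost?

Open D5 only; minimum total cost 622.

For any fixed open set, each farm goes to its cheapest open site; total = fixed + service.
{D5}: M1→D5 6·11=66, M2→D5 4·21=84, M3→D5 6·16=96, M4→D5 9·6=54, M5→D5 10·11=110. Service 410; fixed 212; total 622.
{D3, D5}: service 354 + fixed 391 = 745
{D3}: service 642 + fixed 179 = 821
{D1, D2, D3, D4, D5}: service 271 + fixed 1278 = 1549
No other subset beats 622.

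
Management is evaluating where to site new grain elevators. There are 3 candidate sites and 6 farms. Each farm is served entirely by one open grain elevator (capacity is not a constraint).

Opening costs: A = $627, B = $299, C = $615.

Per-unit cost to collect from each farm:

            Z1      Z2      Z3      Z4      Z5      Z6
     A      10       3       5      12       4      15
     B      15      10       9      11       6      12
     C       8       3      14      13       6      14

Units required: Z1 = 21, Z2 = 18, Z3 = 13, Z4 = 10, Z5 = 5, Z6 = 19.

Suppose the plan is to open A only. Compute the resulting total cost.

Each farm is assigned to its cheapest site among the open ones.
{A}: Z1→A 10·21=210, Z2→A 3·18=54, Z3→A 5·13=65, Z4→A 12·10=120, Z5→A 4·5=20, Z6→A 15·19=285. Service 754; fixed 627; total 1381.

Total cost: 1381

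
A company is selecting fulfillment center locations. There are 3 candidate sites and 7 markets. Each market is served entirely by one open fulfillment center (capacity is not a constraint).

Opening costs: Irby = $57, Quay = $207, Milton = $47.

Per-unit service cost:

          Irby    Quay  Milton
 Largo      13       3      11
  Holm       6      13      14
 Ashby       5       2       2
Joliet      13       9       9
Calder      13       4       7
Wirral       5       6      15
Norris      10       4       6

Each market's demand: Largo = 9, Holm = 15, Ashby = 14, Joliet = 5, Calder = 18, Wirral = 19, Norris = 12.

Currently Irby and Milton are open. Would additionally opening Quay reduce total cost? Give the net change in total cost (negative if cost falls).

Current service cost with {Irby, Milton}: 555.
Adding Quay: each market re-picks its cheapest; new service cost 405, saving 150.
Extra fixed cost: 207. Net change = 207 − 150 = 57.
(Totals: 659 → 716.)

No — net change +57 (cost rises by 57).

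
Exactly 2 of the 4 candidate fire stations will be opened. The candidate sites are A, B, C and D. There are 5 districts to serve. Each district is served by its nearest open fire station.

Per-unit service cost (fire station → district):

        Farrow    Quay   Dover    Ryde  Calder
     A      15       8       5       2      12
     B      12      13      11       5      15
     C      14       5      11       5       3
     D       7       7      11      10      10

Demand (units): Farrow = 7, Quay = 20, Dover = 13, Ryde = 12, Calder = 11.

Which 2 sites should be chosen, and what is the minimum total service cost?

With exactly 2 open, each district uses its cheapest among the chosen.
{A, C}: Farrow→C 14·7=98, Quay→C 5·20=100, Dover→A 5·13=65, Ryde→A 2·12=24, Calder→C 3·11=33. Service cost 320.
{C, D}: service cost 385
{A, D}: service cost 388
Among all 6 size-2 choices, {A, C} is lowest.

Choose A and C; total service cost 320.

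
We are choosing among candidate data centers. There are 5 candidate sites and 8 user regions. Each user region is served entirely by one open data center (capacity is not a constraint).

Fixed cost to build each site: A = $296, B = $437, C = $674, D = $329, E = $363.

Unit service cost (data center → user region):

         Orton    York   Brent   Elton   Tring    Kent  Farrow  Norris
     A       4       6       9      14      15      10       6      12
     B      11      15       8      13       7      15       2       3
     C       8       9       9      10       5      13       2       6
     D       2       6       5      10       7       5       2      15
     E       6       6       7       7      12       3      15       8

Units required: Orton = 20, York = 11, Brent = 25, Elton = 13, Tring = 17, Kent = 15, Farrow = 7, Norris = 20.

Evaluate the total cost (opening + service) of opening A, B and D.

Each user region is assigned to its cheapest site among the open ones.
{A, B, D}: Orton→D 2·20=40, York→A 6·11=66, Brent→D 5·25=125, Elton→D 10·13=130, Tring→B 7·17=119, Kent→D 5·15=75, Farrow→B 2·7=14, Norris→B 3·20=60. Service 629; fixed 1062; total 1691.

Total cost: 1691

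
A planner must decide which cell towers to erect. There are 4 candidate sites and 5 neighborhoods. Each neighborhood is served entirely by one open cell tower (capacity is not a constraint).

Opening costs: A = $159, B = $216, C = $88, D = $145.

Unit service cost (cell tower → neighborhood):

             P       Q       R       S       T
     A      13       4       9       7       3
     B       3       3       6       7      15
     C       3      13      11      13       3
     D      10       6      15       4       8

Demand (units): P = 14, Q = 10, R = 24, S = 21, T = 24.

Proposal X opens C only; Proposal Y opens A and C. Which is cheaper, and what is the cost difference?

Proposal Y is cheaper by 105.

Proposal X: {C}: P→C 3·14=42, Q→C 13·10=130, R→C 11·24=264, S→C 13·21=273, T→C 3·24=72. Service 781; fixed 88; total 869.
Proposal Y: {A, C}: P→C 3·14=42, Q→A 4·10=40, R→A 9·24=216, S→A 7·21=147, T→A 3·24=72. Service 517; fixed 247; total 764.
Difference: |869 − 764| = 105.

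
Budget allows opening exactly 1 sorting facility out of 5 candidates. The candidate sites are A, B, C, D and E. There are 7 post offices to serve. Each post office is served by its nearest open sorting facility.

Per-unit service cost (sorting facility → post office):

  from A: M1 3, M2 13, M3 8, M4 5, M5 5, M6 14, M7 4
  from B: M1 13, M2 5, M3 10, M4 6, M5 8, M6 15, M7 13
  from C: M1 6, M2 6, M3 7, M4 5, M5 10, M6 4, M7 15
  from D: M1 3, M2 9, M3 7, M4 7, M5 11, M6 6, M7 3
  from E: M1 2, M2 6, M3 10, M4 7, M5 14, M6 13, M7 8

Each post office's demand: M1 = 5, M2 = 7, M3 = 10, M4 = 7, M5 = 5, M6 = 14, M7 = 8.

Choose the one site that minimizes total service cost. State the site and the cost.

With exactly 1 open, each post office uses its cheapest among the chosen.
{D}: M1→D 3·5=15, M2→D 9·7=63, M3→D 7·10=70, M4→D 7·7=49, M5→D 11·5=55, M6→D 6·14=84, M7→D 3·8=24. Service cost 360.
{C}: service cost 403
{A}: service cost 474
Among all 5 size-1 choices, {D} is lowest.

Choose D only; total service cost 360.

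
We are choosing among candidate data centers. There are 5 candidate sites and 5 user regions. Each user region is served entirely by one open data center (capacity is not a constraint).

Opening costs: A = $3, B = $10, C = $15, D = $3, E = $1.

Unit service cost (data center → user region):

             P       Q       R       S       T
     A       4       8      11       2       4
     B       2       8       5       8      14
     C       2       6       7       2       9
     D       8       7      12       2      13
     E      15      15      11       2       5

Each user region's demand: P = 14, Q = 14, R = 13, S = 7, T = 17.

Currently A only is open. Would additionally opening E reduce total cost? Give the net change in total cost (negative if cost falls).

No — net change +1 (cost rises by 1).

Current service cost with {A}: 393.
Adding E: each user region re-picks its cheapest; new service cost 393, saving 0.
Extra fixed cost: 1. Net change = 1 − 0 = 1.
(Totals: 396 → 397.)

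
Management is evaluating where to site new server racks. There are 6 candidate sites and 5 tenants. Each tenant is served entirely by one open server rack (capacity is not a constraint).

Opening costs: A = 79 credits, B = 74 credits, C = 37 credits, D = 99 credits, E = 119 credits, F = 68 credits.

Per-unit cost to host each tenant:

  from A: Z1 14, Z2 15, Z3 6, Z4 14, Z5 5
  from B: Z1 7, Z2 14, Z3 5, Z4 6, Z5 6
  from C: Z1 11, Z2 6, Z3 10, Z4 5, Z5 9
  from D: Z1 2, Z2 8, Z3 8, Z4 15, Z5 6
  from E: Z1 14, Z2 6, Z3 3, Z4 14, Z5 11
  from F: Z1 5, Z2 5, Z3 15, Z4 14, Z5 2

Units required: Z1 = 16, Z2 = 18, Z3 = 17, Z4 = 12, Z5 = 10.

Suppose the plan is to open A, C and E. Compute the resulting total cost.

Each tenant is assigned to its cheapest site among the open ones.
{A, C, E}: Z1→C 11·16=176, Z2→C 6·18=108, Z3→E 3·17=51, Z4→C 5·12=60, Z5→A 5·10=50. Service 445; fixed 235; total 680.

Total cost: 680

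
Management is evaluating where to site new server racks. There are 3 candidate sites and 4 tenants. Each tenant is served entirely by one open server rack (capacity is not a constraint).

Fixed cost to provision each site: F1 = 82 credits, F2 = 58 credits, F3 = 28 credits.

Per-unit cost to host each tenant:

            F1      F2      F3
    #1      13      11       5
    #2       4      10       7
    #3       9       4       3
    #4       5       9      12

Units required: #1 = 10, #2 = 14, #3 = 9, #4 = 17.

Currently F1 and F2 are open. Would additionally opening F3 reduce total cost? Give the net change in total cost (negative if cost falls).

Current service cost with {F1, F2}: 287.
Adding F3: each tenant re-picks its cheapest; new service cost 218, saving 69.
Extra fixed cost: 28. Net change = 28 − 69 = -41.
(Totals: 427 → 386.)

Yes — net change −41 (cost falls by 41).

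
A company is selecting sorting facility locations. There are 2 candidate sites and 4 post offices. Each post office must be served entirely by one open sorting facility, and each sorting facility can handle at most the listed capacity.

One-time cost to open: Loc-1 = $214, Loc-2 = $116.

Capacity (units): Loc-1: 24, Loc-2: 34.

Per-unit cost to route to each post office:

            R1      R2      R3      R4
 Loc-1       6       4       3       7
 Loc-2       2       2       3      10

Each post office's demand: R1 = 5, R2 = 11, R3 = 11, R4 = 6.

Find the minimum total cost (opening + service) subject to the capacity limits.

Minimum total cost: 241

Open {Loc-2}: R1→Loc-2 2·5=10, R2→Loc-2 2·11=22, R3→Loc-2 3·11=33, R4→Loc-2 10·6=60.
Loads: Loc-2 carries 33/34. Service 125; fixed 116; total 241.
Next best feasible plan costs 437.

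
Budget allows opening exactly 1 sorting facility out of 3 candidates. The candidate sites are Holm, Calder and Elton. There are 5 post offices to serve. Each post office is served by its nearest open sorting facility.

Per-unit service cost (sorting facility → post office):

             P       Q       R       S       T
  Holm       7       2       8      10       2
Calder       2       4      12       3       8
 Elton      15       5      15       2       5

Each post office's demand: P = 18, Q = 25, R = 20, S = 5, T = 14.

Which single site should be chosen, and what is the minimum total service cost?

With exactly 1 open, each post office uses its cheapest among the chosen.
{Holm}: P→Holm 7·18=126, Q→Holm 2·25=50, R→Holm 8·20=160, S→Holm 10·5=50, T→Holm 2·14=28. Service cost 414.
{Calder}: service cost 503
{Elton}: service cost 775
Among all 3 size-1 choices, {Holm} is lowest.

Choose Holm only; total service cost 414.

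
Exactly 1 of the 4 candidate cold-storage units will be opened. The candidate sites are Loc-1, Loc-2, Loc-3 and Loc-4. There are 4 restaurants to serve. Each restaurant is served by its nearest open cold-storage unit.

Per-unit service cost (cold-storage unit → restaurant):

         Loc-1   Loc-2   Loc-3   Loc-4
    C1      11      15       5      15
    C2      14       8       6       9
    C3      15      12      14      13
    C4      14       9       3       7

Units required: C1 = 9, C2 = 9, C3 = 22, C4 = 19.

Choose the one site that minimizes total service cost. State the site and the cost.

With exactly 1 open, each restaurant uses its cheapest among the chosen.
{Loc-3}: C1→Loc-3 5·9=45, C2→Loc-3 6·9=54, C3→Loc-3 14·22=308, C4→Loc-3 3·19=57. Service cost 464.
{Loc-4}: service cost 635
{Loc-2}: service cost 642
Among all 4 size-1 choices, {Loc-3} is lowest.

Choose Loc-3 only; total service cost 464.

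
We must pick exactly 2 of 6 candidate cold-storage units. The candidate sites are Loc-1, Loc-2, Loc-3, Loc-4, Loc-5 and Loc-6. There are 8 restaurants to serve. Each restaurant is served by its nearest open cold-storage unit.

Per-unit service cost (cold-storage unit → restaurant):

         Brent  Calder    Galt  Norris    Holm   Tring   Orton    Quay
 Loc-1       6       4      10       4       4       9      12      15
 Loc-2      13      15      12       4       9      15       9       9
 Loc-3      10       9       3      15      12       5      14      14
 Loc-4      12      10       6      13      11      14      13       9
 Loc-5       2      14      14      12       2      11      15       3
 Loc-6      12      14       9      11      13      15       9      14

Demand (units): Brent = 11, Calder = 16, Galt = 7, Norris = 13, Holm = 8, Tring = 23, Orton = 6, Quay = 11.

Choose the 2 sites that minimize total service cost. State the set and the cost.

Choose Loc-1 and Loc-5; total service cost 536.

With exactly 2 open, each restaurant uses its cheapest among the chosen.
{Loc-1, Loc-5}: Brent→Loc-5 2·11=22, Calder→Loc-1 4·16=64, Galt→Loc-1 10·7=70, Norris→Loc-1 4·13=52, Holm→Loc-5 2·8=16, Tring→Loc-1 9·23=207, Orton→Loc-1 12·6=72, Quay→Loc-5 3·11=33. Service cost 536.
{Loc-1, Loc-3}: service cost 576
{Loc-3, Loc-5}: service cost 591
Among all 15 size-2 choices, {Loc-1, Loc-5} is lowest.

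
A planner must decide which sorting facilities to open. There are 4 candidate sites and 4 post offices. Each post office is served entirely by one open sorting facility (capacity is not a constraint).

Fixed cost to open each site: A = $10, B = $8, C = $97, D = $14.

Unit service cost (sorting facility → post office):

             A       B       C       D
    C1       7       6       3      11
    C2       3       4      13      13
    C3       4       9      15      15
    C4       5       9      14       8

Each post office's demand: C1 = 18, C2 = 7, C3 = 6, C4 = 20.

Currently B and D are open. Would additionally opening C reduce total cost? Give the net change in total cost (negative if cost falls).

Current service cost with {B, D}: 350.
Adding C: each post office re-picks its cheapest; new service cost 296, saving 54.
Extra fixed cost: 97. Net change = 97 − 54 = 43.
(Totals: 372 → 415.)

No — net change +43 (cost rises by 43).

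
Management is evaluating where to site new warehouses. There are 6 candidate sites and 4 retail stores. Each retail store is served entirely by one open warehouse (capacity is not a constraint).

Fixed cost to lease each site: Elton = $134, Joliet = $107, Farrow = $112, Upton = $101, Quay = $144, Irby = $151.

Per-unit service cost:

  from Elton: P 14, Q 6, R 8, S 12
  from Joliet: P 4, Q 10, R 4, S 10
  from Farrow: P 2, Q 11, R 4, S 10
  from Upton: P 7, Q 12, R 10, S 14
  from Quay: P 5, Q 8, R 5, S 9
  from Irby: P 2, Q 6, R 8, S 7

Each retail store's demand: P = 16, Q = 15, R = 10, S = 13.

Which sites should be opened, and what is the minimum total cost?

Open Irby only; minimum total cost 444.

For any fixed open set, each retail store goes to its cheapest open site; total = fixed + service.
{Irby}: P→Irby 2·16=32, Q→Irby 6·15=90, R→Irby 8·10=80, S→Irby 7·13=91. Service 293; fixed 151; total 444.
{Farrow}: P→Farrow 2·16=32, Q→Farrow 11·15=165, R→Farrow 4·10=40, S→Farrow 10·13=130. Service 367; fixed 112; total 479.
{Joliet}: P→Joliet 4·16=64, Q→Joliet 10·15=150, R→Joliet 4·10=40, S→Joliet 10·13=130. Service 384; fixed 107; total 491.
{Elton, Joliet, Farrow, Upton, Quay, Irby}: service 253 + fixed 749 = 1002
No other subset beats 444.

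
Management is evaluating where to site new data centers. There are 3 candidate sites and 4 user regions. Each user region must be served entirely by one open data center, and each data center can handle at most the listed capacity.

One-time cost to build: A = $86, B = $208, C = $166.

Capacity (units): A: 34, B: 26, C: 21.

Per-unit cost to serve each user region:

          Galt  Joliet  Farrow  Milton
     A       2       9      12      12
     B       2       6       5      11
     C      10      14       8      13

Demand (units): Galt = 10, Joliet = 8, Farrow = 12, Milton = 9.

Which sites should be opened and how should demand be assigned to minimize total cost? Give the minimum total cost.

Open {A, B}: Galt→A 2·10=20, Joliet→B 6·8=48, Farrow→B 5·12=60, Milton→A 12·9=108.
Loads: A carries 19/34, B carries 20/26. Service 236; fixed 294; total 530.
Next best feasible plan costs 545.

Minimum total cost: 530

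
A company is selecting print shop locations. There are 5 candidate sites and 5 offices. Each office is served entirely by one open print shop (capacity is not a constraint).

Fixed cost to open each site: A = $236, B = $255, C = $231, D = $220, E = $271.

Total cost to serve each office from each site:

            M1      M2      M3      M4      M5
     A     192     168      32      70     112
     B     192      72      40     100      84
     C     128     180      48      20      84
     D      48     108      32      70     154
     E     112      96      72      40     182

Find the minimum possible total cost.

Minimum total cost: 632

For any fixed open set, each office goes to its cheapest open site; total = fixed + service.
{D}: M1→D 48, M2→D 108, M3→D 32, M4→D 70, M5→D 154. Service 412; fixed 220; total 632.
{C}: service 460 + fixed 231 = 691
{B}: M1→B 192, M2→B 72, M3→B 40, M4→B 100, M5→B 84. Service 488; fixed 255; total 743.
{A, B, C, D, E}: M1→D 48, M2→B 72, M3→A 32, M4→C 20, M5→B 84. Service 256; fixed 1213; total 1469.
No other subset beats 632.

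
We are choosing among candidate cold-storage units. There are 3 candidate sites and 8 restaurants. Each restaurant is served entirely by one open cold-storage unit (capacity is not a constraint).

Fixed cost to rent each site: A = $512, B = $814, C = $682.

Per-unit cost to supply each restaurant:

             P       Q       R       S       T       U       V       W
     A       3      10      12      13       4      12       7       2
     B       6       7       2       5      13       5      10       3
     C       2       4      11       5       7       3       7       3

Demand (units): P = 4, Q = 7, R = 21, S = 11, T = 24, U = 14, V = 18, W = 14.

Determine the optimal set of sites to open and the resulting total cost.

For any fixed open set, each restaurant goes to its cheapest open site; total = fixed + service.
{C}: P→C 2·4=8, Q→C 4·7=28, R→C 11·21=231, S→C 5·11=55, T→C 7·24=168, U→C 3·14=42, V→C 7·18=126, W→C 3·14=42. Service 700; fixed 682; total 1382.
{A}: service 895 + fixed 512 = 1407
{B}: service 774 + fixed 814 = 1588
{A, B, C}: service 425 + fixed 2008 = 2433
No other subset beats 1382.

Open C only; minimum total cost 1382.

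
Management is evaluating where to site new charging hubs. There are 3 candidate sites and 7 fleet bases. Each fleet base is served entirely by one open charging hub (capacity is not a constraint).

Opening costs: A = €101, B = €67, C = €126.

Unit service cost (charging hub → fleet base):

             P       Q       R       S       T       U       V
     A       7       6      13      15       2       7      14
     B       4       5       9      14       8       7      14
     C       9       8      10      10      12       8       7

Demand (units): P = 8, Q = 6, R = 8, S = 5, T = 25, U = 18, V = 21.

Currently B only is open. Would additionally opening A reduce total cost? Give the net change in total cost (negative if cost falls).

Yes — net change −49 (cost falls by 49).

Current service cost with {B}: 824.
Adding A: each fleet base re-picks its cheapest; new service cost 674, saving 150.
Extra fixed cost: 101. Net change = 101 − 150 = -49.
(Totals: 891 → 842.)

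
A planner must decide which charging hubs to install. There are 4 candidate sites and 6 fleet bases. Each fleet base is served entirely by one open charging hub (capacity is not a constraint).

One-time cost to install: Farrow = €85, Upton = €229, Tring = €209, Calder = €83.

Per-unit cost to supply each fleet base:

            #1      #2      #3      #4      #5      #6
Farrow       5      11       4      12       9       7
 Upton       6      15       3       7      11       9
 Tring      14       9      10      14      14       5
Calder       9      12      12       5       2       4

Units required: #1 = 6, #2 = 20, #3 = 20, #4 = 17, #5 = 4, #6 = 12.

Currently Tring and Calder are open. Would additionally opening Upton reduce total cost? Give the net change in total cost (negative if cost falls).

Current service cost with {Tring, Calder}: 575.
Adding Upton: each fleet base re-picks its cheapest; new service cost 417, saving 158.
Extra fixed cost: 229. Net change = 229 − 158 = 71.
(Totals: 867 → 938.)

No — net change +71 (cost rises by 71).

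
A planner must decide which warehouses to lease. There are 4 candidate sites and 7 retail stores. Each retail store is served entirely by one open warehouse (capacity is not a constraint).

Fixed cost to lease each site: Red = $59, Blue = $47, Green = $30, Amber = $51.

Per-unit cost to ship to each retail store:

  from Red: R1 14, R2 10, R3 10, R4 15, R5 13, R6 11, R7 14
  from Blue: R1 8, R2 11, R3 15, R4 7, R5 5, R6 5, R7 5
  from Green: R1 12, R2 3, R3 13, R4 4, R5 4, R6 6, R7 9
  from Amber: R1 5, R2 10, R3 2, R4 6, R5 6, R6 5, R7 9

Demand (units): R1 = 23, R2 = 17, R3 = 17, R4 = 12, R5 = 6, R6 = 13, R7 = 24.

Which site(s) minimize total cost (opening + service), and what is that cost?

Open Blue, Green and Amber; minimum total cost 585.

For any fixed open set, each retail store goes to its cheapest open site; total = fixed + service.
{Blue, Green, Amber}: R1→Amber 5·23=115, R2→Green 3·17=51, R3→Amber 2·17=34, R4→Green 4·12=48, R5→Green 4·6=24, R6→Blue 5·13=65, R7→Blue 5·24=120. Service 457; fixed 128; total 585.
{Green, Amber}: R1→Amber 5·23=115, R2→Green 3·17=51, R3→Amber 2·17=34, R4→Green 4·12=48, R5→Green 4·6=24, R6→Amber 5·13=65, R7→Green 9·24=216. Service 553; fixed 81; total 634.
{Red, Blue, Green, Amber}: service 457 + fixed 187 = 644
{Green}: service 914 + fixed 30 = 944
No other subset beats 585.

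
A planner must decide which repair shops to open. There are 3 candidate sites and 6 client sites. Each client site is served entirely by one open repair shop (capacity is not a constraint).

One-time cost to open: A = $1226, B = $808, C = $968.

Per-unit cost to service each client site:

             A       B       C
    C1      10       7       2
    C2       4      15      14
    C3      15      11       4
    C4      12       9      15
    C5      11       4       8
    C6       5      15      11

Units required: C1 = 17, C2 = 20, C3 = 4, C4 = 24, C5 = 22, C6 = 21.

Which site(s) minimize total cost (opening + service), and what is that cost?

For any fixed open set, each client site goes to its cheapest open site; total = fixed + service.
{B}: C1→B 7·17=119, C2→B 15·20=300, C3→B 11·4=44, C4→B 9·24=216, C5→B 4·22=88, C6→B 15·21=315. Service 1082; fixed 808; total 1890.
{C}: C1→C 2·17=34, C2→C 14·20=280, C3→C 4·4=16, C4→C 15·24=360, C5→C 8·22=176, C6→C 11·21=231. Service 1097; fixed 968; total 2065.
{A}: service 945 + fixed 1226 = 2171
{A, B, C}: service 539 + fixed 3002 = 3541
No other subset beats 1890.

Open B only; minimum total cost 1890.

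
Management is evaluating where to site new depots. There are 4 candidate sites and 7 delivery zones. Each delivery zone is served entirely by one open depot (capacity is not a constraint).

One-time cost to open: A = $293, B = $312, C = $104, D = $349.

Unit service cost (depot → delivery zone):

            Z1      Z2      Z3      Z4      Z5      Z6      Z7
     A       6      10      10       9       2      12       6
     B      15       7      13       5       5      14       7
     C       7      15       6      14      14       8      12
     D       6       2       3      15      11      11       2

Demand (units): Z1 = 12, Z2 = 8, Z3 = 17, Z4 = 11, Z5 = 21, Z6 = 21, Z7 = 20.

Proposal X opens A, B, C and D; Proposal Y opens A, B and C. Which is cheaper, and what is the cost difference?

Proposal X: {A, B, C, D}: Z1→A 6·12=72, Z2→D 2·8=16, Z3→D 3·17=51, Z4→B 5·11=55, Z5→A 2·21=42, Z6→C 8·21=168, Z7→D 2·20=40. Service 444; fixed 1058; total 1502.
Proposal Y: {A, B, C}: Z1→A 6·12=72, Z2→B 7·8=56, Z3→C 6·17=102, Z4→B 5·11=55, Z5→A 2·21=42, Z6→C 8·21=168, Z7→A 6·20=120. Service 615; fixed 709; total 1324.
Difference: |1502 − 1324| = 178.

Proposal Y is cheaper by 178.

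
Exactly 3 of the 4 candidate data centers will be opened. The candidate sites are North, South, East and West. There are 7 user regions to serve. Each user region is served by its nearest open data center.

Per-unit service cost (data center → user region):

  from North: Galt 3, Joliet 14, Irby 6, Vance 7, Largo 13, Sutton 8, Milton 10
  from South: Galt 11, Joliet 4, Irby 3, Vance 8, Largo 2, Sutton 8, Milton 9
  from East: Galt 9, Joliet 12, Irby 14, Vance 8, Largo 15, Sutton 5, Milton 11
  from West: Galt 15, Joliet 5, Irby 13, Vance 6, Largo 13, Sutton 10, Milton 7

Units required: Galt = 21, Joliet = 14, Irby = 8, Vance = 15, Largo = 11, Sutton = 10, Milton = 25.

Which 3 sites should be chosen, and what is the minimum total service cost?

With exactly 3 open, each user region uses its cheapest among the chosen.
{North, South, West}: Galt→North 3·21=63, Joliet→South 4·14=56, Irby→South 3·8=24, Vance→West 6·15=90, Largo→South 2·11=22, Sutton→North 8·10=80, Milton→West 7·25=175. Service cost 510.
{North, South, East}: service cost 545
{South, East, West}: service cost 606
Among all 4 size-3 choices, {North, South, West} is lowest.

Choose North, South and West; total service cost 510.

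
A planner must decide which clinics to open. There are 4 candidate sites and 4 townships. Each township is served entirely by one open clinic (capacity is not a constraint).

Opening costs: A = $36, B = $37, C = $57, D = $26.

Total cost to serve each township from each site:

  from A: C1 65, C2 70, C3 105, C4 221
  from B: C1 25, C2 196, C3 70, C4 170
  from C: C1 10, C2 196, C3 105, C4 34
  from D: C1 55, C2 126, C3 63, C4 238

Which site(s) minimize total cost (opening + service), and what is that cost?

Open A, C and D; minimum total cost 296.

For any fixed open set, each township goes to its cheapest open site; total = fixed + service.
{A, C, D}: C1→C 10, C2→A 70, C3→D 63, C4→C 34. Service 177; fixed 119; total 296.
{A, C}: C1→C 10, C2→A 70, C3→A 105, C4→C 34. Service 219; fixed 93; total 312.
{A, B, C}: service 184 + fixed 130 = 314
{A, B, C, D}: C1→C 10, C2→A 70, C3→D 63, C4→C 34. Service 177; fixed 156; total 333.
No other subset beats 296.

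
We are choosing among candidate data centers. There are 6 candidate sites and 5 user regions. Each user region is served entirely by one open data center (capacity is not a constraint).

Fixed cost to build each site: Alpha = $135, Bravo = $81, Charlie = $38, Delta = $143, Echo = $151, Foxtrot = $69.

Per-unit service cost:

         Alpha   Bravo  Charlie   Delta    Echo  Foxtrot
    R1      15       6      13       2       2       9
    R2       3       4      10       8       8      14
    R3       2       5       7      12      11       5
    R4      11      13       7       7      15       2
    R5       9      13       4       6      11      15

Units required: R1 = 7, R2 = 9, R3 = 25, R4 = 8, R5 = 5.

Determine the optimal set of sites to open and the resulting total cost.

For any fixed open set, each user region goes to its cheapest open site; total = fixed + service.
{Bravo, Charlie}: R1→Bravo 6·7=42, R2→Bravo 4·9=36, R3→Bravo 5·25=125, R4→Charlie 7·8=56, R5→Charlie 4·5=20. Service 279; fixed 119; total 398.
{Alpha, Foxtrot}: R1→Foxtrot 9·7=63, R2→Alpha 3·9=27, R3→Alpha 2·25=50, R4→Foxtrot 2·8=16, R5→Alpha 9·5=45. Service 201; fixed 204; total 405.
{Alpha, Charlie}: R1→Charlie 13·7=91, R2→Alpha 3·9=27, R3→Alpha 2·25=50, R4→Charlie 7·8=56, R5→Charlie 4·5=20. Service 244; fixed 173; total 417.
{Alpha, Bravo, Charlie, Delta, Echo, Foxtrot}: R1→Delta 2·7=14, R2→Alpha 3·9=27, R3→Alpha 2·25=50, R4→Foxtrot 2·8=16, R5→Charlie 4·5=20. Service 127; fixed 617; total 744.
No other subset beats 398.

Open Bravo and Charlie; minimum total cost 398.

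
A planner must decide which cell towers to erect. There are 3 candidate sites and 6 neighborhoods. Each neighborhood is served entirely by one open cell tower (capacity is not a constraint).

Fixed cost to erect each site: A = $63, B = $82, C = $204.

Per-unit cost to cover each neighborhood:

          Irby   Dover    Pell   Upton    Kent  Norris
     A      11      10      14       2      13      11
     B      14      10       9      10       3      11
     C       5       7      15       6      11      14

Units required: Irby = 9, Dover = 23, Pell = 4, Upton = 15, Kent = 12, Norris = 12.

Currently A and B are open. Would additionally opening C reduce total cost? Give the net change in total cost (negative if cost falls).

No — net change +81 (cost rises by 81).

Current service cost with {A, B}: 563.
Adding C: each neighborhood re-picks its cheapest; new service cost 440, saving 123.
Extra fixed cost: 204. Net change = 204 − 123 = 81.
(Totals: 708 → 789.)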